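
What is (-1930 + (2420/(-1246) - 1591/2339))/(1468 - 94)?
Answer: -2816211593/2002188678 ≈ -1.4066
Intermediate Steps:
(-1930 + (2420/(-1246) - 1591/2339))/(1468 - 94) = (-1930 + (2420*(-1/1246) - 1591*1/2339))/1374 = (-1930 + (-1210/623 - 1591/2339))*(1/1374) = (-1930 - 3821383/1457197)*(1/1374) = -2816211593/1457197*1/1374 = -2816211593/2002188678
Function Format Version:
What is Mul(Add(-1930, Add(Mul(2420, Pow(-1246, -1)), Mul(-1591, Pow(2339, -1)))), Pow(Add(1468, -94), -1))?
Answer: Rational(-2816211593, 2002188678) ≈ -1.4066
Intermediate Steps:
Mul(Add(-1930, Add(Mul(2420, Pow(-1246, -1)), Mul(-1591, Pow(2339, -1)))), Pow(Add(1468, -94), -1)) = Mul(Add(-1930, Add(Mul(2420, Rational(-1, 1246)), Mul(-1591, Rational(1, 2339)))), Pow(1374, -1)) = Mul(Add(-1930, Add(Rational(-1210, 623), Rational(-1591, 2339))), Rational(1, 1374)) = Mul(Add(-1930, Rational(-3821383, 1457197)), Rational(1, 1374)) = Mul(Rational(-2816211593, 1457197), Rational(1, 1374)) = Rational(-2816211593, 2002188678)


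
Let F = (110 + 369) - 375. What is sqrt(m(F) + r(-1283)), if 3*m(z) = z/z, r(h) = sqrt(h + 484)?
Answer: sqrt(3 + 9*I*sqrt(799))/3 ≈ 3.7817 + 3.7373*I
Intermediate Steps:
r(h) = sqrt(484 + h)
F = 104 (F = 479 - 375 = 104)
m(z) = 1/3 (m(z) = (z/z)/3 = (1/3)*1 = 1/3)
sqrt(m(F) + r(-1283)) = sqrt(1/3 + sqrt(484 - 1283)) = sqrt(1/3 + sqrt(-799)) = sqrt(1/3 + I*sqrt(799))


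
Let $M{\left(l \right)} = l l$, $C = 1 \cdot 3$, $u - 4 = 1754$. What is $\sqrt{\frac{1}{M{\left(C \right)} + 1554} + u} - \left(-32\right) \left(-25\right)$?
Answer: $-800 + \frac{\sqrt{4294741065}}{1563} \approx -758.07$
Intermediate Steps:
$u = 1758$ ($u = 4 + 1754 = 1758$)
$C = 3$
$M{\left(l \right)} = l^{2}$
$\sqrt{\frac{1}{M{\left(C \right)} + 1554} + u} - \left(-32\right) \left(-25\right) = \sqrt{\frac{1}{3^{2} + 1554} + 1758} - \left(-32\right) \left(-25\right) = \sqrt{\frac{1}{9 + 1554} + 1758} - 800 = \sqrt{\frac{1}{1563} + 1758} - 800 = \sqrt{\frac{2747755}{1563}} - 800 = \frac{\sqrt{4294741065}}{1563} - 800 = -800 + \frac{\sqrt{4294741065}}{1563}$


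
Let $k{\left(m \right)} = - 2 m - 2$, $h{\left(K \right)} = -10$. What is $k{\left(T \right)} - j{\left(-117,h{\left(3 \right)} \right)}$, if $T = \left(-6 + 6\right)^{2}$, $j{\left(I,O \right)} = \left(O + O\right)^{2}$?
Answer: $-402$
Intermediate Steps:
$j{\left(I,O \right)} = 4 O^{2}$ ($j{\left(I,O \right)} = \left(2 O\right)^{2} = 4 O^{2}$)
$T = 0$ ($T = 0^{2} = 0$)
$k{\left(m \right)} = -2 - 2 m$
$k{\left(T \right)} - j{\left(-117,h{\left(3 \right)} \right)} = \left(-2 - 0\right) - 4 \left(-10\right)^{2} = \left(-2 + 0\right) - 4 \cdot 100 = -2 - 400 = -402$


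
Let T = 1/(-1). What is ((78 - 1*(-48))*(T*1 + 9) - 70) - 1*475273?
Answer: -474335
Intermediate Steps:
T = -1
((78 - 1*(-48))*(T*1 + 9) - 70) - 1*475273 = ((78 - 1*(-48))*(-1*1 + 9) - 70) - 1*475273 = ((78 + 48)*(-1 + 9) - 70) - 475273 = (126*8 - 70) - 475273 = (1008 - 70) - 475273 = 938 - 475273 = -474335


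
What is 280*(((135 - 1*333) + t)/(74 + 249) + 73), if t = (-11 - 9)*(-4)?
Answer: 6569080/323 ≈ 20338.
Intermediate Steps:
t = 80 (t = -20*(-4) = 80)
280*(((135 - 1*333) + t)/(74 + 249) + 73) = 280*(((135 - 1*333) + 80)/(74 + 249) + 73) = 280*(((135 - 333) + 80)/323 + 73) = 280*((-198 + 80)*(1/323) + 73) = 280*(-118*1/323 + 73) = 280*(-118/323 + 73) = 280*(23461/323) = 6569080/323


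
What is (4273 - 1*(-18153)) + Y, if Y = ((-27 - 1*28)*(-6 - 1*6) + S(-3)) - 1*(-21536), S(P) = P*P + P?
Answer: 44628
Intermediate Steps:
S(P) = P + P² (S(P) = P² + P = P + P²)
Y = 22202 (Y = ((-27 - 1*28)*(-6 - 1*6) - 3*(1 - 3)) - 1*(-21536) = ((-27 - 28)*(-6 - 6) - 3*(-2)) + 21536 = (-55*(-12) + 6) + 21536 = (660 + 6) + 21536 = 666 + 21536 = 22202)
(4273 - 1*(-18153)) + Y = (4273 - 1*(-18153)) + 22202 = (4273 + 18153) + 22202 = 22426 + 22202 = 44628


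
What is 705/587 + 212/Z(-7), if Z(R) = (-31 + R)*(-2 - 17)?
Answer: 316727/211907 ≈ 1.4947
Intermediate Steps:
Z(R) = 589 - 19*R (Z(R) = (-31 + R)*(-19) = 589 - 19*R)
705/587 + 212/Z(-7) = 705/587 + 212/(589 - 19*(-7)) = 705*(1/587) + 212/(589 + 133) = 705/587 + 212/722 = 705/587 + 212*(1/722) = 705/587 + 106/361 = 316727/211907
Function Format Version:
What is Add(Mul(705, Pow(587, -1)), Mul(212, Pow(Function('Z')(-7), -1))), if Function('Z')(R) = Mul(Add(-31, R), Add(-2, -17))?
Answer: Rational(316727, 211907) ≈ 1.4947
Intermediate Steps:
Function('Z')(R) = Add(589, Mul(-19, R)) (Function('Z')(R) = Mul(Add(-31, R), -19) = Add(589, Mul(-19, R)))
Add(Mul(705, Pow(587, -1)), Mul(212, Pow(Function('Z')(-7), -1))) = Add(Mul(705, Pow(587, -1)), Mul(212, Pow(Add(589, Mul(-19, -7)), -1))) = Add(Mul(705, Rational(1, 587)), Mul(212, Pow(Add(589, 133), -1))) = Add(Rational(705, 587), Mul(212, Pow(722, -1))) = Add(Rational(705, 587), Mul(212, Rational(1, 722))) = Add(Rational(705, 587), Rational(106, 361)) = Rational(316727, 211907)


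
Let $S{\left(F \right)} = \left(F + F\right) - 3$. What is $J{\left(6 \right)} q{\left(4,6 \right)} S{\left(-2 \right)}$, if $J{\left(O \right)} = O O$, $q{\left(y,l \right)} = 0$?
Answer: $0$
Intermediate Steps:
$S{\left(F \right)} = -3 + 2 F$ ($S{\left(F \right)} = 2 F - 3 = -3 + 2 F$)
$J{\left(O \right)} = O^{2}$
$J{\left(6 \right)} q{\left(4,6 \right)} S{\left(-2 \right)} = 6^{2} \cdot 0 \left(-3 + 2 \left(-2\right)\right) = 36 \cdot 0 \left(-3 - 4\right) = 0 \left(-7\right) = 0$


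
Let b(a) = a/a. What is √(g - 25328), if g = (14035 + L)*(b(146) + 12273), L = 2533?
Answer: 48*√88251 ≈ 14259.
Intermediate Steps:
b(a) = 1
g = 203355632 (g = (14035 + 2533)*(1 + 12273) = 16568*12274 = 203355632)
√(g - 25328) = √(203355632 - 25328) = √203330304 = 48*√88251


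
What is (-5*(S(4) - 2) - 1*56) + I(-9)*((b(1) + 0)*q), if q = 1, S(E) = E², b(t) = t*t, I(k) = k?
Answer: -135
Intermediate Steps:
b(t) = t²
(-5*(S(4) - 2) - 1*56) + I(-9)*((b(1) + 0)*q) = (-5*(4² - 2) - 1*56) - 9*(1² + 0) = (-5*(16 - 2) - 56) - 9*(1 + 0) = (-5*14 - 56) - 9 = (-70 - 56) - 9*1 = -126 - 9 = -135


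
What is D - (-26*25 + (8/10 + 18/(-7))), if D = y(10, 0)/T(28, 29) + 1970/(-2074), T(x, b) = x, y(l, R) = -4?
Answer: 23616384/36295 ≈ 650.68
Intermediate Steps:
D = -7932/7259 (D = -4/28 + 1970/(-2074) = -4*1/28 + 1970*(-1/2074) = -1/7 - 985/1037 = -7932/7259 ≈ -1.0927)
D - (-26*25 + (8/10 + 18/(-7))) = -7932/7259 - (-26*25 + (8/10 + 18/(-7))) = -7932/7259 - (-650 + (8*(1/10) + 18*(-1/7))) = -7932/7259 - (-650 + (4/5 - 18/7)) = -7932/7259 - (-650 - 62/35) = -7932/7259 - 1*(-22812/35) = -7932/7259 + 22812/35 = 23616384/36295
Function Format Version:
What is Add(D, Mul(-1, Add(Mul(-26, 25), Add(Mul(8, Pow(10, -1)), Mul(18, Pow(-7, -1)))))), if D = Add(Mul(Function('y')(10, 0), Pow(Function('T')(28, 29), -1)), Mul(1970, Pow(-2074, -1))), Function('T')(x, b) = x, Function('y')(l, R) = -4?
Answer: Rational(23616384, 36295) ≈ 650.68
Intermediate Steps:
D = Rational(-7932, 7259) (D = Add(Mul(-4, Pow(28, -1)), Mul(1970, Pow(-2074, -1))) = Add(Mul(-4, Rational(1, 28)), Mul(1970, Rational(-1, 2074))) = Add(Rational(-1, 7), Rational(-985, 1037)) = Rational(-7932, 7259) ≈ -1.0927)
Add(D, Mul(-1, Add(Mul(-26, 25), Add(Mul(8, Pow(10, -1)), Mul(18, Pow(-7, -1)))))) = Add(Rational(-7932, 7259), Mul(-1, Add(Mul(-26, 25), Add(Mul(8, Pow(10, -1)), Mul(18, Pow(-7, -1)))))) = Add(Rational(-7932, 7259), Mul(-1, Add(-650, Add(Mul(8, Rational(1, 10)), Mul(18, Rational(-1, 7)))))) = Add(Rational(-7932, 7259), Mul(-1, Add(-650, Add(Rational(4, 5), Rational(-18, 7))))) = Add(Rational(-7932, 7259), Mul(-1, Add(-650, Rational(-62, 35)))) = Add(Rational(-7932, 7259), Mul(-1, Rational(-22812, 35))) = Add(Rational(-7932, 7259), Rational(22812, 35)) = Rational(23616384, 36295)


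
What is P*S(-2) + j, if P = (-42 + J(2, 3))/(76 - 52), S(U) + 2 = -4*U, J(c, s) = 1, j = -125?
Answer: -541/4 ≈ -135.25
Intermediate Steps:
S(U) = -2 - 4*U
P = -41/24 (P = (-42 + 1)/(76 - 52) = -41/24 ≈ -1.7083)
P*S(-2) + j = -41*(-2 - 4*(-2))/24 - 125 = -41*(-2 + 8)/24 - 125 = -41/24*6 - 125 = -41/4 - 125 = -541/4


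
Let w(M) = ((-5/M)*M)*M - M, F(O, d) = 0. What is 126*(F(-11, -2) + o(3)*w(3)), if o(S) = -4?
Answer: 9072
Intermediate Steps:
w(M) = -6*M (w(M) = -5*M - M = -6*M)
126*(F(-11, -2) + o(3)*w(3)) = 126*(0 - (-24)*3) = 126*(0 - 4*(-18)) = 126*(0 + 72) = 126*72 = 9072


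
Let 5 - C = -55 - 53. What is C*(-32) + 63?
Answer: -3553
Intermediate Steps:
C = 113 (C = 5 - (-55 - 53) = 5 - 1*(-108) = 5 + 108 = 113)
C*(-32) + 63 = 113*(-32) + 63 = -3616 + 63 = -3553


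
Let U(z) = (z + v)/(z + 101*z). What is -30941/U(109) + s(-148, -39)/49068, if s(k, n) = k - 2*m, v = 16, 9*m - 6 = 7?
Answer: -75957714087503/27600750 ≈ -2.7520e+6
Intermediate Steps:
m = 13/9 (m = ⅔ + (⅑)*7 = ⅔ + 7/9 = 13/9 ≈ 1.4444)
s(k, n) = -26/9 + k (s(k, n) = k - 2*13/9 = k - 26/9 = -26/9 + k)
U(z) = (16 + z)/(102*z) (U(z) = (z + 16)/(z + 101*z) = (16 + z)/((102*z)) = (16 + z)*(1/(102*z)) = (16 + z)/(102*z))
-30941/U(109) + s(-148, -39)/49068 = -30941*11118/(16 + 109) + (-26/9 - 148)/49068 = -30941/((1/102)*(1/109)*125) - 1358/9*1/49068 = -30941/125/11118 - 679/220806 = -30941*11118/125 - 679/220806 = -344002038/125 - 679/220806 = -75957714087503/27600750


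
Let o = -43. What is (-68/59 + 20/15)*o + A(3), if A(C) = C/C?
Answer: -1199/177 ≈ -6.7740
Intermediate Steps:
A(C) = 1
(-68/59 + 20/15)*o + A(3) = (-68/59 + 20/15)*(-43) + 1 = (-68*1/59 + 20*(1/15))*(-43) + 1 = (-68/59 + 4/3)*(-43) + 1 = (32/177)*(-43) + 1 = -1376/177 + 1 = -1199/177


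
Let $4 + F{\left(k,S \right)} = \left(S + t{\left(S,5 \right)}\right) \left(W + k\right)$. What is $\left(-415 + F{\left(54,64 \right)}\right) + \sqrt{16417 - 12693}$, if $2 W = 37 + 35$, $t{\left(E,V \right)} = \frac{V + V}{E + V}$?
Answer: $\frac{123143}{23} + 14 \sqrt{19} \approx 5415.1$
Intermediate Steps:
$t{\left(E,V \right)} = \frac{2 V}{E + V}$
$W = 36$ ($W = \frac{37 + 35}{2} = \frac{1}{2} \cdot 72 = 36$)
$F{\left(k,S \right)} = -4 + \left(36 + k\right) \left(S + \frac{10}{5 + S}\right)$ ($F{\left(k,S \right)} = -4 + \left(S + 2 \cdot 5 \frac{1}{S + 5}\right) \left(36 + k\right) = -4 + \left(S + 2 \cdot 5 \frac{1}{5 + S}\right) \left(36 + k\right) = -4 + \left(S + \frac{10}{5 + S}\right) \left(36 + k\right) = -4 + \left(36 + k\right) \left(S + \frac{10}{5 + S}\right)$)
$\left(-415 + F{\left(54,64 \right)}\right) + \sqrt{16417 - 12693} = \left(-415 + \frac{360 + 10 \cdot 54 + \left(5 + 64\right) \left(-4 + 36 \cdot 64 + 64 \cdot 54\right)}{5 + 64}\right) + \sqrt{16417 - 12693} = \left(-415 + \frac{360 + 540 + 69 \left(-4 + 2304 + 3456\right)}{69}\right) + \sqrt{3724} = \left(-415 + \frac{360 + 540 + 69 \cdot 5756}{69}\right) + 14 \sqrt{19} = \left(-415 + \frac{360 + 540 + 397164}{69}\right) + 14 \sqrt{19} = \left(-415 + \frac{1}{69} \cdot 398064\right) + 14 \sqrt{19} = \left(-415 + \frac{132688}{23}\right) + 14 \sqrt{19} = \frac{123143}{23} + 14 \sqrt{19}$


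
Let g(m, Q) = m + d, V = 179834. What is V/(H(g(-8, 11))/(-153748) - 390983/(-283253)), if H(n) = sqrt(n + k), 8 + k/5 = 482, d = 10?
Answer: 117696393698119208200388216/903388764964622916827 + 1109175633107369022244*sqrt(593)/903388764964622916827 ≈ 1.3031e+5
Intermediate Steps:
g(m, Q) = 10 + m (g(m, Q) = m + 10 = 10 + m)
k = 2370 (k = -40 + 5*482 = -40 + 2410 = 2370)
H(n) = sqrt(2370 + n) (H(n) = sqrt(n + 2370) = sqrt(2370 + n))
V/(H(g(-8, 11))/(-153748) - 390983/(-283253)) = 179834/(sqrt(2370 + (10 - 8))/(-153748) - 390983/(-283253)) = 179834/(sqrt(2370 + 2)*(-1/153748) - 390983*(-1/283253)) = 179834/(sqrt(2372)*(-1/153748) + 390983/283253) = 179834/((2*sqrt(593))*(-1/153748) + 390983/283253) = 179834/(-sqrt(593)/76874 + 390983/283253) = 179834/(390983/283253 - sqrt(593)/76874)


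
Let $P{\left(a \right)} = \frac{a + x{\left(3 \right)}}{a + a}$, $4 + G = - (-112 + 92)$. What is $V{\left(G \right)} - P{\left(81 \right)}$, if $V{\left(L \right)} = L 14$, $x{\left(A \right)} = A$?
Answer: $\frac{6034}{27} \approx 223.48$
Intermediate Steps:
$G = 16$ ($G = -4 - \left(-112 + 92\right) = -4 - -20 = -4 + 20 = 16$)
$P{\left(a \right)} = \frac{3 + a}{2 a}$ ($P{\left(a \right)} = \frac{a + 3}{a + a} = \frac{3 + a}{2 a}$)
$V{\left(L \right)} = 14 L$
$V{\left(G \right)} - P{\left(81 \right)} = 14 \cdot 16 - \frac{3 + 81}{2 \cdot 81} = 224 - \frac{1}{2} \cdot \frac{1}{81} \cdot 84 = 224 - \frac{14}{27} = \frac{6034}{27}$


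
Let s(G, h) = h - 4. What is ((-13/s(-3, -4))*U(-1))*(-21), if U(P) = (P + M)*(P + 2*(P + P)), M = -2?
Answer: -4095/8 ≈ -511.88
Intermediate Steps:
s(G, h) = -4 + h
U(P) = 5*P*(-2 + P) (U(P) = (P - 2)*(P + 2*(P + P)) = (-2 + P)*(P + 2*(2*P)) = (-2 + P)*(P + 4*P) = (-2 + P)*(5*P) = 5*P*(-2 + P))
((-13/s(-3, -4))*U(-1))*(-21) = ((-13/(-4 - 4))*(5*(-1)*(-2 - 1)))*(-21) = ((-13/(-8))*(5*(-1)*(-3)))*(-21) = (-13*(-1/8)*15)*(-21) = ((13/8)*15)*(-21) = (195/8)*(-21) = -4095/8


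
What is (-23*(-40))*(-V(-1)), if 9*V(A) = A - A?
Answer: 0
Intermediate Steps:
V(A) = 0 (V(A) = (A - A)/9 = (1/9)*0 = 0)
(-23*(-40))*(-V(-1)) = (-23*(-40))*(-1*0) = 920*0 = 0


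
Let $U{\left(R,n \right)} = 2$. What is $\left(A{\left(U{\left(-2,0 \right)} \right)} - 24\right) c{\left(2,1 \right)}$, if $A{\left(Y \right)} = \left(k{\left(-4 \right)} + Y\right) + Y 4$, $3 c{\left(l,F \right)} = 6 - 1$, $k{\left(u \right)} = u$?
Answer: $-30$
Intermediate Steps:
$c{\left(l,F \right)} = \frac{5}{3}$ ($c{\left(l,F \right)} = \frac{6 - 1}{3} = \frac{1}{3} \cdot 5 = \frac{5}{3}$)
$A{\left(Y \right)} = -4 + 5 Y$ ($A{\left(Y \right)} = \left(-4 + Y\right) + Y 4 = \left(-4 + Y\right) + 4 Y = -4 + 5 Y$)
$\left(A{\left(U{\left(-2,0 \right)} \right)} - 24\right) c{\left(2,1 \right)} = \left(\left(-4 + 5 \cdot 2\right) - 24\right) \frac{5}{3} = \left(\left(-4 + 10\right) - 24\right) \frac{5}{3} = \left(6 - 24\right) \frac{5}{3} = \left(-18\right) \frac{5}{3} = -30$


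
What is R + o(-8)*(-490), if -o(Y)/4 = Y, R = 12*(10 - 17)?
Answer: -15764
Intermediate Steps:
R = -84 (R = 12*(-7) = -84)
o(Y) = -4*Y
R + o(-8)*(-490) = -84 - 4*(-8)*(-490) = -84 + 32*(-490) = -84 - 15680 = -15764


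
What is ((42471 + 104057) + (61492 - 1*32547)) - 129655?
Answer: 45818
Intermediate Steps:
((42471 + 104057) + (61492 - 1*32547)) - 129655 = (146528 + (61492 - 32547)) - 129655 = (146528 + 28945) - 129655 = 175473 - 129655 = 45818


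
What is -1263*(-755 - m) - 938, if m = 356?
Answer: 1402255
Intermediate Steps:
-1263*(-755 - m) - 938 = -1263*(-755 - 1*356) - 938 = -1263*(-755 - 356) - 938 = -1263*(-1111) - 938 = 1403193 - 938 = 1402255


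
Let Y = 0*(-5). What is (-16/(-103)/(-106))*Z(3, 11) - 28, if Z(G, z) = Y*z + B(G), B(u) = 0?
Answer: -28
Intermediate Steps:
Y = 0
Z(G, z) = 0 (Z(G, z) = 0*z + 0 = 0 + 0 = 0)
(-16/(-103)/(-106))*Z(3, 11) - 28 = (-16/(-103)/(-106))*0 - 28 = (-16*(-1/103)*(-1/106))*0 - 28 = ((16/103)*(-1/106))*0 - 28 = -8/5459*0 - 28 = 0 - 28 = -28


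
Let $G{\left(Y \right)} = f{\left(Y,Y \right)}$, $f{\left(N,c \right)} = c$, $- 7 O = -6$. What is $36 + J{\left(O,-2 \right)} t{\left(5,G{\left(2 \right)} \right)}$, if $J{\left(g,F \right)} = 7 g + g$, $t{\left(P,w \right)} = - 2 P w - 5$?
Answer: $- \frac{948}{7} \approx -135.43$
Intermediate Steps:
$O = \frac{6}{7}$ ($O = \left(- \frac{1}{7}\right) \left(-6\right) = \frac{6}{7} \approx 0.85714$)
$G{\left(Y \right)} = Y$
$t{\left(P,w \right)} = -5 - 2 P w$ ($t{\left(P,w \right)} = - 2 P w - 5 = -5 - 2 P w$)
$J{\left(g,F \right)} = 8 g$
$36 + J{\left(O,-2 \right)} t{\left(5,G{\left(2 \right)} \right)} = 36 + 8 \cdot \frac{6}{7} \left(-5 - 10 \cdot 2\right) = 36 + \frac{48 \left(-5 - 20\right)}{7} = 36 + \frac{48}{7} \left(-25\right) = 36 - \frac{1200}{7} = - \frac{948}{7}$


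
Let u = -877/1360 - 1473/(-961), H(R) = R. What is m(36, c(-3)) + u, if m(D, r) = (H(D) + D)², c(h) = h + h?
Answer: 6776441123/1306960 ≈ 5184.9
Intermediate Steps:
c(h) = 2*h
m(D, r) = 4*D² (m(D, r) = (D + D)² = (2*D)² = 4*D²)
u = 1160483/1306960 (u = -877*1/1360 - 1473*(-1/961) = -877/1360 + 1473/961 = 1160483/1306960 ≈ 0.88793)
m(36, c(-3)) + u = 4*36² + 1160483/1306960 = 4*1296 + 1160483/1306960 = 5184 + 1160483/1306960 = 6776441123/1306960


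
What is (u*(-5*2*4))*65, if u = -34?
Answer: 88400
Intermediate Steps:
(u*(-5*2*4))*65 = -34*(-5*2)*4*65 = -(-340)*4*65 = -34*(-40)*65 = 1360*65 = 88400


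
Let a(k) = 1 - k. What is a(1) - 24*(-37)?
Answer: 888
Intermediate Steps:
a(1) - 24*(-37) = (1 - 1*1) - 24*(-37) = (1 - 1) + 888 = 0 + 888 = 888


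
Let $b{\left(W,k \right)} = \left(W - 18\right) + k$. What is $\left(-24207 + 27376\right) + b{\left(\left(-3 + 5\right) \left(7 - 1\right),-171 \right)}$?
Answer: $2992$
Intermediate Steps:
$b{\left(W,k \right)} = -18 + W + k$ ($b{\left(W,k \right)} = \left(-18 + W\right) + k = -18 + W + k$)
$\left(-24207 + 27376\right) + b{\left(\left(-3 + 5\right) \left(7 - 1\right),-171 \right)} = \left(-24207 + 27376\right) - \left(189 - \left(-3 + 5\right) \left(7 - 1\right)\right) = 3169 - 177 = 2992$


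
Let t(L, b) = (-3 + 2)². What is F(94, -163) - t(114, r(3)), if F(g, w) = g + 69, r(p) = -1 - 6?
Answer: 162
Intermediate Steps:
r(p) = -7
F(g, w) = 69 + g
t(L, b) = 1 (t(L, b) = (-1)² = 1)
F(94, -163) - t(114, r(3)) = (69 + 94) - 1*1 = 163 - 1 = 162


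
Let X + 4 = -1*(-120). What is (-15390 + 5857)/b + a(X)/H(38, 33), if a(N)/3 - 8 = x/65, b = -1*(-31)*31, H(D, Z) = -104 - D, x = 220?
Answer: -9012301/887003 ≈ -10.160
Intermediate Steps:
b = 961 (b = 31*31 = 961)
X = 116 (X = -4 - 1*(-120) = -4 + 120 = 116)
a(N) = 444/13 (a(N) = 24 + 3*(220/65) = 24 + 3*(220*(1/65)) = 24 + 3*(44/13) = 24 + 132/13 = 444/13)
(-15390 + 5857)/b + a(X)/H(38, 33) = (-15390 + 5857)/961 + 444/(13*(-104 - 1*38)) = -9533*1/961 + 444/(13*(-104 - 38)) = -9533/961 + (444/13)/(-142) = -9533/961 + (444/13)*(-1/142) = -9533/961 - 222/923 = -9012301/887003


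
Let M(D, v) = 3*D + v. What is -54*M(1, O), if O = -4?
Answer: 54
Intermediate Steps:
M(D, v) = v + 3*D
-54*M(1, O) = -54*(-4 + 3*1) = -54*(-4 + 3) = -54*(-1) = 54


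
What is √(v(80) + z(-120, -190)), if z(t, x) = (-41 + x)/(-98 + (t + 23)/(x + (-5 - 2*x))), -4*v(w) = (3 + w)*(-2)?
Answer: √481527514/3314 ≈ 6.6215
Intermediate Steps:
v(w) = 3/2 + w/2 (v(w) = -(3 + w)*(-2)/4 = -(-6 - 2*w)/4 = 3/2 + w/2)
z(t, x) = (-41 + x)/(-98 + (23 + t)/(-5 - x))
√(v(80) + z(-120, -190)) = √((3/2 + (½)*80) + (205 - 1*(-190)² + 36*(-190))/(513 - 120 + 98*(-190))) = √((3/2 + 40) + (205 - 1*36100 - 6840)/(513 - 120 - 18620)) = √(83/2 + (205 - 36100 - 6840)/(-18227)) = √(83/2 - 1/18227*(-42735)) = √(83/2 + 3885/1657) = √(145301/3314) = √481527514/3314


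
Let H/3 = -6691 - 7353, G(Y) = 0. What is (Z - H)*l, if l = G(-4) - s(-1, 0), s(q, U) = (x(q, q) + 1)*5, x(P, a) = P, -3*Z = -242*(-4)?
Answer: 0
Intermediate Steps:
Z = -968/3 (Z = -(-242)*(-4)/3 = -1/3*968 = -968/3 ≈ -322.67)
s(q, U) = 5 + 5*q (s(q, U) = (q + 1)*5 = (1 + q)*5 = 5 + 5*q)
H = -42132 (H = 3*(-6691 - 7353) = 3*(-14044) = -42132)
l = 0 (l = 0 - (5 + 5*(-1)) = 0 - (5 - 5) = 0 - 1*0 = 0 + 0 = 0)
(Z - H)*l = (-968/3 - 1*(-42132))*0 = (-968/3 + 42132)*0 = (125428/3)*0 = 0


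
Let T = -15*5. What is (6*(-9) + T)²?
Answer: 16641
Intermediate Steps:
T = -75
(6*(-9) + T)² = (6*(-9) - 75)² = (-54 - 75)² = (-129)² = 16641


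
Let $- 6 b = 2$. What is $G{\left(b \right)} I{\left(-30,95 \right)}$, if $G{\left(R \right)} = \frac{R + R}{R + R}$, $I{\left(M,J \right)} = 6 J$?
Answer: $570$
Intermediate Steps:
$b = - \frac{1}{3}$ ($b = \left(- \frac{1}{6}\right) 2 = - \frac{1}{3} \approx -0.33333$)
$G{\left(R \right)} = 1$ ($G{\left(R \right)} = \frac{2 R}{2 R} = 2 R \frac{1}{2 R} = 1$)
$G{\left(b \right)} I{\left(-30,95 \right)} = 1 \cdot 6 \cdot 95 = 1 \cdot 570 = 570$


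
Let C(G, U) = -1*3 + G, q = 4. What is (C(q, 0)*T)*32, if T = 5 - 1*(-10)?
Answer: 480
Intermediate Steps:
T = 15 (T = 5 + 10 = 15)
C(G, U) = -3 + G
(C(q, 0)*T)*32 = ((-3 + 4)*15)*32 = (1*15)*32 = 15*32 = 480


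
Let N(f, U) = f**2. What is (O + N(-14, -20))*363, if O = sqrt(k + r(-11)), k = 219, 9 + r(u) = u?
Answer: 71148 + 363*sqrt(199) ≈ 76269.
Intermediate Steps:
r(u) = -9 + u
O = sqrt(199) (O = sqrt(219 + (-9 - 11)) = sqrt(219 - 20) = sqrt(199) ≈ 14.107)
(O + N(-14, -20))*363 = (sqrt(199) + (-14)**2)*363 = (sqrt(199) + 196)*363 = (196 + sqrt(199))*363 = 71148 + 363*sqrt(199)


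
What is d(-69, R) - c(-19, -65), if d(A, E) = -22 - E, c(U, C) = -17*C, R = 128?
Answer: -1255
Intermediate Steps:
d(-69, R) - c(-19, -65) = (-22 - 1*128) - (-17)*(-65) = (-22 - 128) - 1*1105 = -150 - 1105 = -1255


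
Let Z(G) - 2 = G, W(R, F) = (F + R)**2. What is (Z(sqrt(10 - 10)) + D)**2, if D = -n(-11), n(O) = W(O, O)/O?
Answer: 2116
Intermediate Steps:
n(O) = 4*O (n(O) = (O + O)**2/O = (2*O)**2/O = (4*O**2)/O = 4*O)
Z(G) = 2 + G
D = 44 (D = -4*(-11) = -1*(-44) = 44)
(Z(sqrt(10 - 10)) + D)**2 = ((2 + sqrt(10 - 10)) + 44)**2 = ((2 + sqrt(0)) + 44)**2 = ((2 + 0) + 44)**2 = (2 + 44)**2 = 46**2 = 2116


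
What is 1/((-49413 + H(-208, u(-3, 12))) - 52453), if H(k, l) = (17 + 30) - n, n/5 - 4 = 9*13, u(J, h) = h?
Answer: -1/102424 ≈ -9.7633e-6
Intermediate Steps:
n = 605 (n = 20 + 5*(9*13) = 20 + 5*117 = 20 + 585 = 605)
H(k, l) = -558 (H(k, l) = (17 + 30) - 1*605 = 47 - 605 = -558)
1/((-49413 + H(-208, u(-3, 12))) - 52453) = 1/((-49413 - 558) - 52453) = 1/(-49971 - 52453) = 1/(-102424) = -1/102424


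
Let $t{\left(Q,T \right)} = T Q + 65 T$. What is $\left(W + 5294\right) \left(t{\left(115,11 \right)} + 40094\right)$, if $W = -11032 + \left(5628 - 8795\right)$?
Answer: $-374668970$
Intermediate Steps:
$W = -14199$ ($W = -11032 + \left(5628 - 8795\right) = -11032 - 3167 = -14199$)
$t{\left(Q,T \right)} = 65 T + Q T$ ($t{\left(Q,T \right)} = Q T + 65 T = 65 T + Q T$)
$\left(W + 5294\right) \left(t{\left(115,11 \right)} + 40094\right) = \left(-14199 + 5294\right) \left(11 \left(65 + 115\right) + 40094\right) = - 8905 \left(11 \cdot 180 + 40094\right) = - 8905 \left(1980 + 40094\right) = \left(-8905\right) 42074 = -374668970$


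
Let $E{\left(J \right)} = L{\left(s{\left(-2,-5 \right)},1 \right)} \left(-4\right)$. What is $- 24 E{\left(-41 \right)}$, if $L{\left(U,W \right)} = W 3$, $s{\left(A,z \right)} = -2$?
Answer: $288$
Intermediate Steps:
$L{\left(U,W \right)} = 3 W$
$E{\left(J \right)} = -12$ ($E{\left(J \right)} = 3 \cdot 1 \left(-4\right) = 3 \left(-4\right) = -12$)
$- 24 E{\left(-41 \right)} = \left(-24\right) \left(-12\right) = 288$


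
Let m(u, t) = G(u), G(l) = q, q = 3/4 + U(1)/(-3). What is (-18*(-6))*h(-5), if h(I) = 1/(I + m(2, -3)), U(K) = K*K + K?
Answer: -1296/59 ≈ -21.966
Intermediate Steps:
U(K) = K + K² (U(K) = K² + K = K + K²)
q = 1/12 (q = 3/4 + (1*(1 + 1))/(-3) = 3*(¼) + (1*2)*(-⅓) = ¾ + 2*(-⅓) = ¾ - ⅔ = 1/12 ≈ 0.083333)
G(l) = 1/12
m(u, t) = 1/12
h(I) = 1/(1/12 + I) (h(I) = 1/(I + 1/12) = 1/(1/12 + I))
(-18*(-6))*h(-5) = (-18*(-6))*(12/(1 + 12*(-5))) = 108*(12/(1 - 60)) = 108*(12/(-59)) = 108*(12*(-1/59)) = 108*(-12/59) = -1296/59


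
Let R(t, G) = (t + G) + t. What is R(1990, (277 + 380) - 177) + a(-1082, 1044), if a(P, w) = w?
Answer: 5504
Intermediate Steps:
R(t, G) = G + 2*t (R(t, G) = (G + t) + t = G + 2*t)
R(1990, (277 + 380) - 177) + a(-1082, 1044) = (((277 + 380) - 177) + 2*1990) + 1044 = ((657 - 177) + 3980) + 1044 = (480 + 3980) + 1044 = 4460 + 1044 = 5504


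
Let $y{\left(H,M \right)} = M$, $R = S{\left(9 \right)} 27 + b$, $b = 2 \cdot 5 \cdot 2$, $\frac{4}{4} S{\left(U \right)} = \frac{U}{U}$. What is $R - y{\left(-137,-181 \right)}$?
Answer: $228$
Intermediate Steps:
$S{\left(U \right)} = 1$ ($S{\left(U \right)} = \frac{U}{U} = 1$)
$b = 20$ ($b = 10 \cdot 2 = 20$)
$R = 47$ ($R = 1 \cdot 27 + 20 = 27 + 20 = 47$)
$R - y{\left(-137,-181 \right)} = 47 - -181 = 47 + 181 = 228$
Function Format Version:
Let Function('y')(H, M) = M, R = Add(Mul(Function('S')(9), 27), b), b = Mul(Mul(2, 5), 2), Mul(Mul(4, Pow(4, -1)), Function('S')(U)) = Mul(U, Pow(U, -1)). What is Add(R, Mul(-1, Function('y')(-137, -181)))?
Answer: 228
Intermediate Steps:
Function('S')(U) = 1 (Function('S')(U) = Mul(U, Pow(U, -1)) = 1)
b = 20 (b = Mul(10, 2) = 20)
R = 47 (R = Add(Mul(1, 27), 20) = Add(27, 20) = 47)
Add(R, Mul(-1, Function('y')(-137, -181))) = Add(47, Mul(-1, -181)) = Add(47, 181) = 228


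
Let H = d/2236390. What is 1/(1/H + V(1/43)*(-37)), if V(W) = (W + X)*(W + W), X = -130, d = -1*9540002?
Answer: 8819731849/1970738091031 ≈ 0.0044753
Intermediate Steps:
d = -9540002
H = -4770001/1118195 (H = -9540002/2236390 = -9540002*1/2236390 = -4770001/1118195 ≈ -4.2658)
V(W) = 2*W*(-130 + W) (V(W) = (W - 130)*(W + W) = (-130 + W)*(2*W) = 2*W*(-130 + W))
1/(1/H + V(1/43)*(-37)) = 1/(1/(-4770001/1118195) + (2*(-130 + 1/43)/43)*(-37)) = 1/(-1118195/4770001 + (2*(1/43)*(-130 + 1/43))*(-37)) = 1/(-1118195/4770001 + (2*(1/43)*(-5589/43))*(-37)) = 1/(-1118195/4770001 - 11178/1849*(-37)) = 1/(-1118195/4770001 + 413586/1849) = 1/(1970738091031/8819731849) = 8819731849/1970738091031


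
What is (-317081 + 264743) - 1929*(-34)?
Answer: 13248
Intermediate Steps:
(-317081 + 264743) - 1929*(-34) = -52338 + 65586 = 13248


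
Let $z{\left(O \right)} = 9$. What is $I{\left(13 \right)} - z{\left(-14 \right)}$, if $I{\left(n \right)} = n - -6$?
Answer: $10$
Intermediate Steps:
$I{\left(n \right)} = 6 + n$ ($I{\left(n \right)} = n + 6 = 6 + n$)
$I{\left(13 \right)} - z{\left(-14 \right)} = \left(6 + 13\right) - 9 = 19 - 9 = 10$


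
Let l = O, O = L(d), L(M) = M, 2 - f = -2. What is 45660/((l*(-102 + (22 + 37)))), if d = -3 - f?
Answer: 45660/301 ≈ 151.69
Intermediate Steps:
f = 4 (f = 2 - 1*(-2) = 2 + 2 = 4)
d = -7 (d = -3 - 1*4 = -3 - 4 = -7)
O = -7
l = -7
45660/((l*(-102 + (22 + 37)))) = 45660/((-7*(-102 + (22 + 37)))) = 45660/((-7*(-102 + 59))) = 45660/((-7*(-43))) = 45660/301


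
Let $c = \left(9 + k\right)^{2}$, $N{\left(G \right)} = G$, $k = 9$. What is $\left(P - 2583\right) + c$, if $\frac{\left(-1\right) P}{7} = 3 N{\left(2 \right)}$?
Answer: $-2301$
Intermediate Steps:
$c = 324$ ($c = \left(9 + 9\right)^{2} = 18^{2} = 324$)
$P = -42$ ($P = - 7 \cdot 3 \cdot 2 = \left(-7\right) 6 = -42$)
$\left(P - 2583\right) + c = \left(-42 - 2583\right) + 324 = -2625 + 324 = -2301$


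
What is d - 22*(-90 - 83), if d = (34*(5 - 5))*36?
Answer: 3806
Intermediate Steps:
d = 0 (d = (34*0)*36 = 0*36 = 0)
d - 22*(-90 - 83) = 0 - 22*(-90 - 83) = 0 - 22*(-173) = 0 - 1*(-3806) = 0 + 3806 = 3806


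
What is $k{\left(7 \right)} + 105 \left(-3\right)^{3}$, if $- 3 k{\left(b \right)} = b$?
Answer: $- \frac{8512}{3} \approx -2837.3$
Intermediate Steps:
$k{\left(b \right)} = - \frac{b}{3}$
$k{\left(7 \right)} + 105 \left(-3\right)^{3} = \left(- \frac{1}{3}\right) 7 + 105 \left(-3\right)^{3} = - \frac{7}{3} + 105 \left(-27\right) = - \frac{7}{3} - 2835 = - \frac{8512}{3}$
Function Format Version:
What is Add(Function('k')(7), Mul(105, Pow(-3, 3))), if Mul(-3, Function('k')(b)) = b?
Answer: Rational(-8512, 3) ≈ -2837.3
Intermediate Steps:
Function('k')(b) = Mul(Rational(-1, 3), b)
Add(Function('k')(7), Mul(105, Pow(-3, 3))) = Add(Mul(Rational(-1, 3), 7), Mul(105, Pow(-3, 3))) = Add(Rational(-7, 3), Mul(105, -27)) = Add(Rational(-7, 3), -2835) = Rational(-8512, 3)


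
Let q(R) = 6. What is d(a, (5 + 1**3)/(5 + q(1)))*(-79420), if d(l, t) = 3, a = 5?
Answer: -238260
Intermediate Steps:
d(a, (5 + 1**3)/(5 + q(1)))*(-79420) = 3*(-79420) = -238260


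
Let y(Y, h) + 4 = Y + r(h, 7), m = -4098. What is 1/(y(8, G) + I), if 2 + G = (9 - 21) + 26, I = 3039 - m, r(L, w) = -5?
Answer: 1/7136 ≈ 0.00014013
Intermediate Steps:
I = 7137 (I = 3039 - 1*(-4098) = 3039 + 4098 = 7137)
G = 12 (G = -2 + ((9 - 21) + 26) = -2 + (-12 + 26) = -2 + 14 = 12)
y(Y, h) = -9 + Y (y(Y, h) = -4 + (Y - 5) = -4 + (-5 + Y) = -9 + Y)
1/(y(8, G) + I) = 1/((-9 + 8) + 7137) = 1/(-1 + 7137) = 1/7136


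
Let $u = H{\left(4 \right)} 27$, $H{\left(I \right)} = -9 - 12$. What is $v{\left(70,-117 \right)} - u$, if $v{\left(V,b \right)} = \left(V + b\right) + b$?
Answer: $403$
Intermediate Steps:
$H{\left(I \right)} = -21$
$v{\left(V,b \right)} = V + 2 b$
$u = -567$ ($u = \left(-21\right) 27 = -567$)
$v{\left(70,-117 \right)} - u = \left(70 + 2 \left(-117\right)\right) - -567 = \left(70 - 234\right) + 567 = -164 + 567 = 403$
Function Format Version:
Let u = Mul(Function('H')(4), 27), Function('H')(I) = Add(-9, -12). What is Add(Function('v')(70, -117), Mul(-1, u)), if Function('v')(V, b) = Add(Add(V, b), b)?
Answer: 403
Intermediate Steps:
Function('H')(I) = -21
Function('v')(V, b) = Add(V, Mul(2, b))
u = -567 (u = Mul(-21, 27) = -567)
Add(Function('v')(70, -117), Mul(-1, u)) = Add(Add(70, Mul(2, -117)), Mul(-1, -567)) = Add(Add(70, -234), 567) = Add(-164, 567) = 403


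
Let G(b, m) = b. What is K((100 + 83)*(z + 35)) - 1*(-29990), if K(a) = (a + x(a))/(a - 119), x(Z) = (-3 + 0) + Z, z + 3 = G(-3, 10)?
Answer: 155598731/5188 ≈ 29992.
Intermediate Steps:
z = -6 (z = -3 - 3 = -6)
x(Z) = -3 + Z
K(a) = (-3 + 2*a)/(-119 + a) (K(a) = (a + (-3 + a))/(a - 119) = (-3 + 2*a)/(-119 + a))
K((100 + 83)*(z + 35)) - 1*(-29990) = (-3 + 2*((100 + 83)*(-6 + 35)))/(-119 + (100 + 83)*(-6 + 35)) - 1*(-29990) = (-3 + 2*(183*29))/(-119 + 183*29) + 29990 = (-3 + 2*5307)/(-119 + 5307) + 29990 = (-3 + 10614)/5188 + 29990 = (1/5188)*10611 + 29990 = 10611/5188 + 29990 = 155598731/5188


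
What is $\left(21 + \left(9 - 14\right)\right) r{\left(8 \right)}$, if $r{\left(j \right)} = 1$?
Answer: $16$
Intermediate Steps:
$\left(21 + \left(9 - 14\right)\right) r{\left(8 \right)} = \left(21 + \left(9 - 14\right)\right) 1 = \left(21 - 5\right) 1 = 16 \cdot 1 = 16$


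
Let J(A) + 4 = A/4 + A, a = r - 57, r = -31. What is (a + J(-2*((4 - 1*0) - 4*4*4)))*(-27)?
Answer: -1566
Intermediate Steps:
a = -88 (a = -31 - 57 = -88)
J(A) = -4 + 5*A/4 (J(A) = -4 + (A/4 + A) = -4 + 5*A/4)
(a + J(-2*((4 - 1*0) - 4*4*4)))*(-27) = (-88 + (-4 + 5*(-2*((4 - 1*0) - 4*4*4))/4))*(-27) = (-88 + (-4 + 5*(-2*((4 + 0) - 16*4))/4))*(-27) = (-88 + (-4 + 5*(-2*(4 - 64))/4))*(-27) = (-88 + (-4 + 5*(-2*(-60))/4))*(-27) = (-88 + (-4 + (5/4)*120))*(-27) = (-88 + (-4 + 150))*(-27) = (-88 + 146)*(-27) = 58*(-27) = -1566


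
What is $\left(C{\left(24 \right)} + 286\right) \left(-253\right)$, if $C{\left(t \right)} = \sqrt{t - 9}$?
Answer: $-72358 - 253 \sqrt{15} \approx -73338.0$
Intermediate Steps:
$C{\left(t \right)} = \sqrt{-9 + t}$
$\left(C{\left(24 \right)} + 286\right) \left(-253\right) = \left(\sqrt{-9 + 24} + 286\right) \left(-253\right) = \left(\sqrt{15} + 286\right) \left(-253\right) = \left(286 + \sqrt{15}\right) \left(-253\right) = -72358 - 253 \sqrt{15}$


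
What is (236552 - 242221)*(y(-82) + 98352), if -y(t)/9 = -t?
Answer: -553373766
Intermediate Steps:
y(t) = 9*t (y(t) = -(-9)*t = 9*t)
(236552 - 242221)*(y(-82) + 98352) = (236552 - 242221)*(9*(-82) + 98352) = -5669*(-738 + 98352) = -5669*97614 = -553373766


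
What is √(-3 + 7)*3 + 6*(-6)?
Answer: -30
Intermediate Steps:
√(-3 + 7)*3 + 6*(-6) = √4*3 - 36 = 2*3 - 36 = 6 - 36 = -30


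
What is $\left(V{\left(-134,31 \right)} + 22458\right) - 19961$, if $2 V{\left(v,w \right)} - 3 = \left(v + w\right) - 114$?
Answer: $2390$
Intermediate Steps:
$V{\left(v,w \right)} = - \frac{111}{2} + \frac{v}{2} + \frac{w}{2}$ ($V{\left(v,w \right)} = \frac{3}{2} + \frac{\left(v + w\right) - 114}{2} = \frac{3}{2} + \frac{-114 + v + w}{2} = \frac{3}{2} + \left(-57 + \frac{v}{2} + \frac{w}{2}\right) = - \frac{111}{2} + \frac{v}{2} + \frac{w}{2}$)
$\left(V{\left(-134,31 \right)} + 22458\right) - 19961 = \left(\left(- \frac{111}{2} + \frac{1}{2} \left(-134\right) + \frac{1}{2} \cdot 31\right) + 22458\right) - 19961 = \left(\left(- \frac{111}{2} - 67 + \frac{31}{2}\right) + 22458\right) - 19961 = \left(-107 + 22458\right) - 19961 = 22351 - 19961 = 2390$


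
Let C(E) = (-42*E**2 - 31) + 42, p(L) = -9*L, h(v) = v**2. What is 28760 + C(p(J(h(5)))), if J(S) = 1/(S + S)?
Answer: 35962049/1250 ≈ 28770.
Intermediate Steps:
J(S) = 1/(2*S)
C(E) = 11 - 42*E**2 (C(E) = (-31 - 42*E**2) + 42 = 11 - 42*E**2)
28760 + C(p(J(h(5)))) = 28760 + (11 - 42*(-9/(2*(5**2)))**2) = 28760 + (11 - 42*(-9/(2*25))**2) = 28760 + (11 - 42*(-9*1/50)**2) = 28760 + (11 - 42*(-9/50)**2) = 28760 + (11 - 42*81/2500) = 28760 + (11 - 1701/1250) = 28760 + 12049/1250 = 35962049/1250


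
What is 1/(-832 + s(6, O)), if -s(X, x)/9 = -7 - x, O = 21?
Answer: -1/580 ≈ -0.0017241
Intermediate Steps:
s(X, x) = 63 + 9*x (s(X, x) = -9*(-7 - x) = 63 + 9*x)
1/(-832 + s(6, O)) = 1/(-832 + (63 + 9*21)) = 1/(-832 + (63 + 189)) = 1/(-832 + 252) = 1/(-580) = -1/580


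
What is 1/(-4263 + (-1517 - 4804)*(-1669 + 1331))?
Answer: 1/2132235 ≈ 4.6899e-7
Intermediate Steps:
1/(-4263 + (-1517 - 4804)*(-1669 + 1331)) = 1/(-4263 - 6321*(-338)) = 1/(-4263 + 2136498) = 1/2132235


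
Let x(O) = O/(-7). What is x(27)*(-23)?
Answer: 621/7 ≈ 88.714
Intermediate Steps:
x(O) = -O/7 (x(O) = O*(-⅐) = -O/7)
x(27)*(-23) = -⅐*27*(-23) = -27/7*(-23) = 621/7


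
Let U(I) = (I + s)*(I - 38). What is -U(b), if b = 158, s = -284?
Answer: 15120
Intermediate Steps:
U(I) = (-284 + I)*(-38 + I) (U(I) = (I - 284)*(I - 38) = (-284 + I)*(-38 + I))
-U(b) = -(10792 + 158² - 322*158) = -(10792 + 24964 - 50876) = -1*(-15120) = 15120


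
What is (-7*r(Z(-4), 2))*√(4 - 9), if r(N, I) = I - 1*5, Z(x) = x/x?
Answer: 21*I*√5 ≈ 46.957*I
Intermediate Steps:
Z(x) = 1
r(N, I) = -5 + I (r(N, I) = I - 5 = -5 + I)
(-7*r(Z(-4), 2))*√(4 - 9) = (-7*(-5 + 2))*√(4 - 9) = (-7*(-3))*√(-5) = 21*(I*√5) = 21*I*√5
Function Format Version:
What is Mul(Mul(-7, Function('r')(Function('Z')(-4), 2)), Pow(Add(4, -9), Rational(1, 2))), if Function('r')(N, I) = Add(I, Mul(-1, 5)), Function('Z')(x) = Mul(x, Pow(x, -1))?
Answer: Mul(21, I, Pow(5, Rational(1, 2))) ≈ Mul(46.957, I)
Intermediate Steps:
Function('Z')(x) = 1
Function('r')(N, I) = Add(-5, I) (Function('r')(N, I) = Add(I, -5) = Add(-5, I))
Mul(Mul(-7, Function('r')(Function('Z')(-4), 2)), Pow(Add(4, -9), Rational(1, 2))) = Mul(Mul(-7, Add(-5, 2)), Pow(Add(4, -9), Rational(1, 2))) = Mul(Mul(-7, -3), Pow(-5, Rational(1, 2))) = Mul(21, Mul(I, Pow(5, Rational(1, 2)))) = Mul(21, I, Pow(5, Rational(1, 2)))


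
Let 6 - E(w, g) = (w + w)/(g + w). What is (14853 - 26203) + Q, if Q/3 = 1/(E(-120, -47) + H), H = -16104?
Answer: -10171892867/896202 ≈ -11350.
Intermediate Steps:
E(w, g) = 6 - 2*w/(g + w) (E(w, g) = 6 - (w + w)/(g + w) = 6 - 2*w/(g + w))
Q = -167/896202 (Q = 3/(2*(2*(-120) + 3*(-47))/(-47 - 120) - 16104) = 3/(2*(-240 - 141)/(-167) - 16104) = 3/(2*(-1/167)*(-381) - 16104) = 3/(762/167 - 16104) = 3/(-2688606/167) = 3*(-167/2688606) = -167/896202 ≈ -0.00018634)
(14853 - 26203) + Q = (14853 - 26203) - 167/896202 = -11350 - 167/896202 = -10171892867/896202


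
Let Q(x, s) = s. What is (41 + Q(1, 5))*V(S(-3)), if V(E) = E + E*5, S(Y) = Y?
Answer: -828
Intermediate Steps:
V(E) = 6*E (V(E) = E + 5*E = 6*E)
(41 + Q(1, 5))*V(S(-3)) = (41 + 5)*(6*(-3)) = 46*(-18) = -828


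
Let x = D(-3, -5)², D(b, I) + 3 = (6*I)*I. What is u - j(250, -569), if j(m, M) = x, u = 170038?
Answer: 148429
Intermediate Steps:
D(b, I) = -3 + 6*I² (D(b, I) = -3 + (6*I)*I = -3 + 6*I²)
x = 21609 (x = (-3 + 6*(-5)²)² = (-3 + 6*25)² = (-3 + 150)² = 147² = 21609)
j(m, M) = 21609
u - j(250, -569) = 170038 - 1*21609 = 170038 - 21609 = 148429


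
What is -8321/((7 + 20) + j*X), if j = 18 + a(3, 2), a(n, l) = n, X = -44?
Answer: 8321/897 ≈ 9.2765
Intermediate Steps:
j = 21 (j = 18 + 3 = 21)
-8321/((7 + 20) + j*X) = -8321/((7 + 20) + 21*(-44)) = -8321/(27 - 924) = -8321/(-897) = -8321*(-1/897) = 8321/897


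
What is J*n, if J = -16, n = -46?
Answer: 736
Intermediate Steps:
J*n = -16*(-46) = 736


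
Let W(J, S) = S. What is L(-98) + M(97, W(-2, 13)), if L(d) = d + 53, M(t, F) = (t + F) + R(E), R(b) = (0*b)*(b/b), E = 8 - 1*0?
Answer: 65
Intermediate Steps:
E = 8 (E = 8 + 0 = 8)
R(b) = 0 (R(b) = 0*1 = 0)
M(t, F) = F + t (M(t, F) = (t + F) + 0 = (F + t) + 0 = F + t)
L(d) = 53 + d
L(-98) + M(97, W(-2, 13)) = (53 - 98) + (13 + 97) = -45 + 110 = 65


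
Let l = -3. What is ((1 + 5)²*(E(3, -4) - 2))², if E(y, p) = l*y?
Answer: 156816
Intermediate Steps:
E(y, p) = -3*y
((1 + 5)²*(E(3, -4) - 2))² = ((1 + 5)²*(-3*3 - 2))² = (6²*(-9 - 2))² = (36*(-11))² = (-396)² = 156816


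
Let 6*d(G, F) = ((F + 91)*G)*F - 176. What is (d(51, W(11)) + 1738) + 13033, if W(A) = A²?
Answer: 698351/3 ≈ 2.3278e+5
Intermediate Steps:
d(G, F) = -88/3 + F*G*(91 + F)/6 (d(G, F) = (((F + 91)*G)*F - 176)/6 = (((91 + F)*G)*F - 176)/6 = ((G*(91 + F))*F - 176)/6 = (F*G*(91 + F) - 176)/6 = (-176 + F*G*(91 + F))/6 = -88/3 + F*G*(91 + F)/6)
(d(51, W(11)) + 1738) + 13033 = ((-88/3 + (⅙)*51*(11²)² + (91/6)*11²*51) + 1738) + 13033 = ((-88/3 + (⅙)*51*121² + (91/6)*121*51) + 1738) + 13033 = ((-88/3 + (⅙)*51*14641 + 187187/2) + 1738) + 13033 = ((-88/3 + 248897/2 + 187187/2) + 1738) + 13033 = (654038/3 + 1738) + 13033 = 659252/3 + 13033 = 698351/3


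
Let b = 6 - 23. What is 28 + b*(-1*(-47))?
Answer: -771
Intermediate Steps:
b = -17
28 + b*(-1*(-47)) = 28 - (-17)*(-47) = 28 - 17*47 = 28 - 799 = -771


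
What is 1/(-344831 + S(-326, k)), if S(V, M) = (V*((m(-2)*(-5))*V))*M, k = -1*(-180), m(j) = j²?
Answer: -1/382938431 ≈ -2.6114e-9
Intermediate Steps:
k = 180
S(V, M) = -20*M*V² (S(V, M) = (V*(((-2)²*(-5))*V))*M = (V*((4*(-5))*V))*M = (V*(-20*V))*M = (-20*V²)*M = -20*M*V²)
1/(-344831 + S(-326, k)) = 1/(-344831 - 20*180*(-326)²) = 1/(-344831 - 20*180*106276) = 1/(-344831 - 382593600) = 1/(-382938431) = -1/382938431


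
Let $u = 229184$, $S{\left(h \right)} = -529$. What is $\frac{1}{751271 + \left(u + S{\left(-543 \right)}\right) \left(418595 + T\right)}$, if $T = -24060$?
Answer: $\frac{1}{90213151696} \approx 1.1085 \cdot 10^{-11}$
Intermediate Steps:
$\frac{1}{751271 + \left(u + S{\left(-543 \right)}\right) \left(418595 + T\right)} = \frac{1}{751271 + \left(229184 - 529\right) \left(418595 - 24060\right)} = \frac{1}{751271 + 228655 \cdot 394535} = \frac{1}{751271 + 90212400425} = \frac{1}{90213151696}$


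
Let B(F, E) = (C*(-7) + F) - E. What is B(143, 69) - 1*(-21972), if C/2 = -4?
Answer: 22102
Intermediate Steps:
C = -8 (C = 2*(-4) = -8)
B(F, E) = 56 + F - E (B(F, E) = (-8*(-7) + F) - E = (56 + F) - E = 56 + F - E)
B(143, 69) - 1*(-21972) = (56 + 143 - 1*69) - 1*(-21972) = (56 + 143 - 69) + 21972 = 130 + 21972 = 22102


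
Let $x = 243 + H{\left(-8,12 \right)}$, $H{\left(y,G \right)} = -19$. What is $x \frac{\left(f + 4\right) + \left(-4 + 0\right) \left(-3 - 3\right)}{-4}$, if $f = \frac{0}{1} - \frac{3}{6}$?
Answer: $-1540$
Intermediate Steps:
$f = - \frac{1}{2}$ ($f = 0 \cdot 1 - \frac{1}{2} = 0 - \frac{1}{2} = - \frac{1}{2} \approx -0.5$)
$x = 224$ ($x = 243 - 19 = 224$)
$x \frac{\left(f + 4\right) + \left(-4 + 0\right) \left(-3 - 3\right)}{-4} = 224 \frac{\left(- \frac{1}{2} + 4\right) + \left(-4 + 0\right) \left(-3 - 3\right)}{-4} = 224 \left(\frac{7}{2} - -24\right) \left(- \frac{1}{4}\right) = 224 \left(\frac{7}{2} + 24\right) \left(- \frac{1}{4}\right) = 224 \cdot \frac{55}{2} \left(- \frac{1}{4}\right) = 224 \left(- \frac{55}{8}\right) = -1540$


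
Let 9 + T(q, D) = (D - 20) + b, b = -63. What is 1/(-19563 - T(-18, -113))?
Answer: -1/19358 ≈ -5.1658e-5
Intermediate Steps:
T(q, D) = -92 + D (T(q, D) = -9 + ((D - 20) - 63) = -9 + ((-20 + D) - 63) = -9 + (-83 + D) = -92 + D)
1/(-19563 - T(-18, -113)) = 1/(-19563 - (-92 - 113)) = 1/(-19563 - 1*(-205)) = 1/(-19563 + 205) = 1/(-19358) = -1/19358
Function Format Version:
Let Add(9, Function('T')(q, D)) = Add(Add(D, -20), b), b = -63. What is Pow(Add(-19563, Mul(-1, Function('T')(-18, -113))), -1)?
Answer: Rational(-1, 19358) ≈ -5.1658e-5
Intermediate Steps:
Function('T')(q, D) = Add(-92, D) (Function('T')(q, D) = Add(-9, Add(Add(D, -20), -63)) = Add(-9, Add(Add(-20, D), -63)) = Add(-9, Add(-83, D)) = Add(-92, D))
Pow(Add(-19563, Mul(-1, Function('T')(-18, -113))), -1) = Pow(Add(-19563, Mul(-1, Add(-92, -113))), -1) = Pow(Add(-19563, Mul(-1, -205)), -1) = Pow(Add(-19563, 205), -1) = Pow(-19358, -1) = Rational(-1, 19358)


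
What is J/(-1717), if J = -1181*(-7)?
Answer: -8267/1717 ≈ -4.8148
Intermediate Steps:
J = 8267
J/(-1717) = 8267/(-1717) = 8267*(-1/1717) = -8267/1717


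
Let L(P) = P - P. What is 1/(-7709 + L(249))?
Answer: -1/7709 ≈ -0.00012972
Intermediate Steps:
L(P) = 0
1/(-7709 + L(249)) = 1/(-7709 + 0) = 1/(-7709) = -1/7709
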